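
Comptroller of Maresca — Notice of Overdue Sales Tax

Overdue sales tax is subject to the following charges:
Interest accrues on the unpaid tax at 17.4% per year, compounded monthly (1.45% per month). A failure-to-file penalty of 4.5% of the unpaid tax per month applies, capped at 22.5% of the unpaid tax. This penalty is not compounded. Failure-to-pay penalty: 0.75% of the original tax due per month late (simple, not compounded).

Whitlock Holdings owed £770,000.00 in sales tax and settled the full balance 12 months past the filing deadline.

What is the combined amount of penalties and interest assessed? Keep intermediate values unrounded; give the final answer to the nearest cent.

Failure-to-file: 12 × 4.5% × £770,000.00 = £415,800.00, capped at 22.5% × £770,000.00 = £173,250.00
Failure-to-pay penalty = 0.75% × £770,000.00 × 12 mo = £69,300.00
Interest: £770,000.00 × ((1 + 0.0145)^12 − 1) = £770,000.00 × 0.1885696… = £145,198.5884…
Penalties + interest = £242,550.0000 + £145,198.5884… = £387,748.59

£387,748.59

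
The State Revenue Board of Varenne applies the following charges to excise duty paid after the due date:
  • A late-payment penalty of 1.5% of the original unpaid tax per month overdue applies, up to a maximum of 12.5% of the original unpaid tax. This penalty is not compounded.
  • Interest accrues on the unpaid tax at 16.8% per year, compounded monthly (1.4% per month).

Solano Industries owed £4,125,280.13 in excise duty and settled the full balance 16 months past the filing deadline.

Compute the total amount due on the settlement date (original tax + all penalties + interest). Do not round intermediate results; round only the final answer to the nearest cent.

Penalty (uncapped): 16 × 1.5% × £4,125,280.13 = £990,067.23…; cap = 12.5% × £4,125,280.13 = £515,660.02… → penalty = £515,660.02…
Interest: £4,125,280.13 × ((1 + 0.014)^16 − 1) = £4,125,280.13 × 0.2491290… = £1,027,726.7809…
Total = £4,125,280.13 + £515,660.0163… + £1,027,726.7809… = £5,668,666.93

£5,668,666.93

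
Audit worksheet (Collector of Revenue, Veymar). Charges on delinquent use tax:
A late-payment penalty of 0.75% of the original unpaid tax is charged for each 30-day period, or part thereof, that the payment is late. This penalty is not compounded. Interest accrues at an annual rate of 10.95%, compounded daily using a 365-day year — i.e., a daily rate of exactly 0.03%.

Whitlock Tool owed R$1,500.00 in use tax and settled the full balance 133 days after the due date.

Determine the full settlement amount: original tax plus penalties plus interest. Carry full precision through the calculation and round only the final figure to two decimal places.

Penalty periods: ⌈133/30⌉ = 5; penalty = 5 × 0.75% × R$1,500.00 = R$56.25
Interest: R$1,500.00 × ((1 + 0.0003)^133 − 1) = R$1,500.00 × 0.04070047… = R$61.0507…
Total = R$1,500.00 + R$56.2500 + R$61.0507… = R$1,617.30

R$1,617.30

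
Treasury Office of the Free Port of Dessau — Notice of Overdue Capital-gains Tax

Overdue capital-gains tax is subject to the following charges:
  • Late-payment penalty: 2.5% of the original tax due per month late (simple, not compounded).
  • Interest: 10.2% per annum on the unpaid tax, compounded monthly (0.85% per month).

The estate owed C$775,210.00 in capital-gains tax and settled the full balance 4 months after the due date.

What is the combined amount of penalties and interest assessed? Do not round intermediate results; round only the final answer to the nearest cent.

C$104,216.10

Late-payment penalty = 2.5% × C$775,210.00 × 4 mo = C$77,521.00
Interest: C$775,210.00 × ((1 + 0.0085)^4 − 1) = C$775,210.00 × 0.0344360… = C$26,695.1019…
Penalties + interest = C$77,521.0000 + C$26,695.1019… = C$104,216.10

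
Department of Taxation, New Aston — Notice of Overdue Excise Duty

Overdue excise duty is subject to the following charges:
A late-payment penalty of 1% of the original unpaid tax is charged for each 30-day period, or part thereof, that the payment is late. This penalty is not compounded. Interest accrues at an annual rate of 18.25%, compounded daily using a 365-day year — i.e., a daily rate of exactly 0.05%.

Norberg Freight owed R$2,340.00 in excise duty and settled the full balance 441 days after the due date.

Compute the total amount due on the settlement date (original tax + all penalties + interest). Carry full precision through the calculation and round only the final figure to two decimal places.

Penalty periods: ⌈441/30⌉ = 15; penalty = 15 × 1% × R$2,340.00 = R$351.00
Interest: R$2,340.00 × ((1 + 0.0005)^441 − 1) = R$2,340.00 × 0.24663123… = R$577.1171…
Total = R$2,340.00 + R$351.0000 + R$577.1171… = R$3,268.12

R$3,268.12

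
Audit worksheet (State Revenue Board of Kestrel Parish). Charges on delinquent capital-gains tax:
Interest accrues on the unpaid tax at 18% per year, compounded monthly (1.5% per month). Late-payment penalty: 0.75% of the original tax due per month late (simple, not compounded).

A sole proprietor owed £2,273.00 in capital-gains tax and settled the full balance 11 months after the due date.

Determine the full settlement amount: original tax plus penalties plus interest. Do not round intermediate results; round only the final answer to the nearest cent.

Late-payment penalty: 11 × 0.75% × £2,273.00 = £187.52…
Interest: £2,273.00 × ((1 + 0.015)^11 − 1) = £2,273.00 × 0.1779489… = £404.4779…
Total = £2,273.00 + £187.5225 + £404.4779… = £2,865.00

£2,865.00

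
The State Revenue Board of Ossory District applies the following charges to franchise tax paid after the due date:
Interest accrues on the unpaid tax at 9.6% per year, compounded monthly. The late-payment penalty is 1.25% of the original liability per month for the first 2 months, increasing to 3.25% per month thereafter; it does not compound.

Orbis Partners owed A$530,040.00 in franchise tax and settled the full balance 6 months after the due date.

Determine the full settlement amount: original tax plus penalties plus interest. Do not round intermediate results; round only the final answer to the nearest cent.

Penalty, months 1–2: 2 × 1.25% × A$530,040.00 = A$13,251.00
Penalty, months 3–6: 4 × 3.25% × A$530,040.00 = A$68,905.20
Interest (9.6%/yr ÷ 12 = 0.8%/month): A$530,040.00 × ((1 + 0.008)^6 − 1) = A$25,956.2187…
Total = A$530,040.00 + A$82,156.2000 + A$25,956.2187… = A$638,152.42

A$638,152.42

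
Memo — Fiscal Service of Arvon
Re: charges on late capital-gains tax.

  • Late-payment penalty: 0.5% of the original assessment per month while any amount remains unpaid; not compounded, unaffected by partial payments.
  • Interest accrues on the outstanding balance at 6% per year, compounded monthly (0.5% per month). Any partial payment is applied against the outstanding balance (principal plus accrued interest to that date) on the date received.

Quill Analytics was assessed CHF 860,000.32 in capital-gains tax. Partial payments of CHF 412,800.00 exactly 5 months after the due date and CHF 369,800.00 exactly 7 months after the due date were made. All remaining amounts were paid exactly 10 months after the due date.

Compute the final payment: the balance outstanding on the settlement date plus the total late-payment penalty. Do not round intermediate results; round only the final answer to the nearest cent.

CHF 148,382.37

Balance at month 5: CHF 860,000.3200 × (1 + 0.005)^5 = CHF 881,716.4058…
After CHF 412,800.00 payment: CHF 881,716.4058… − CHF 412,800.00 = CHF 468,916.4058…
Balance at month 7: CHF 468,916.4058… × (1 + 0.005)^2 = CHF 473,617.2927…
After CHF 369,800.00 payment: CHF 473,617.2927… − CHF 369,800.00 = CHF 103,817.2927…
Balance at month 10: CHF 103,817.2927… × (1 + 0.005)^3 = CHF 105,382.3514…
Penalty: 10 × 0.5% × CHF 860,000.32 = CHF 43,000.02…
Final settlement = outstanding balance + penalty = CHF 105,382.3514… + CHF 43,000.02… = CHF 148,382.37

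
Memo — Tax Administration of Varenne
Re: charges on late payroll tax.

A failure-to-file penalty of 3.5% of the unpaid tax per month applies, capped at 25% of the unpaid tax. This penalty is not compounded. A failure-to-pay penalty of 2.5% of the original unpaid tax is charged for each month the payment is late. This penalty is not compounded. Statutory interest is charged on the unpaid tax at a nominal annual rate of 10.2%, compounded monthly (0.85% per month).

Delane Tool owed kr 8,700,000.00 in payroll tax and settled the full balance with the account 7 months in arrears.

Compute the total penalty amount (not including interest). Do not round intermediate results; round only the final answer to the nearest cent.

kr 3,654,000.00

Failure-to-file: 7 × 3.5% × kr 8,700,000.00 = kr 2,131,500.00 (under the 25% cap)
Failure-to-pay penalty: 7 × 2.5% × kr 8,700,000.00 = kr 1,522,500.00
Total penalty = kr 2,131,500.00 + kr 1,522,500.00 = kr 3,654,000.00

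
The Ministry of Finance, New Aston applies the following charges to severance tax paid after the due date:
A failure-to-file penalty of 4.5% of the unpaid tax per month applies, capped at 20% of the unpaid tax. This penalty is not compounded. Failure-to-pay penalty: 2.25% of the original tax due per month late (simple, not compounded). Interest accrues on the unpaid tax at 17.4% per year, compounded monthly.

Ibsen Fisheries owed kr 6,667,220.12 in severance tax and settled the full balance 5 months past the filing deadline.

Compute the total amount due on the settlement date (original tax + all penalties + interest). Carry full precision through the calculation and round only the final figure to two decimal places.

kr 9,248,322.43

Failure-to-file: 5 × 4.5% × kr 6,667,220.12 = kr 1,500,124.53…, capped at 20% × kr 6,667,220.12 = kr 1,333,444.02…
Failure-to-pay penalty: 5 × 2.25% × kr 6,667,220.12 = kr 750,062.26…
Interest (17.4%/yr ÷ 12 = 1.45%/month): kr 6,667,220.12 × ((1 + 0.0145)^5 − 1) = kr 497,596.0254…
Total = kr 6,667,220.12 + kr 2,083,506.2875 + kr 497,596.0254… = kr 9,248,322.43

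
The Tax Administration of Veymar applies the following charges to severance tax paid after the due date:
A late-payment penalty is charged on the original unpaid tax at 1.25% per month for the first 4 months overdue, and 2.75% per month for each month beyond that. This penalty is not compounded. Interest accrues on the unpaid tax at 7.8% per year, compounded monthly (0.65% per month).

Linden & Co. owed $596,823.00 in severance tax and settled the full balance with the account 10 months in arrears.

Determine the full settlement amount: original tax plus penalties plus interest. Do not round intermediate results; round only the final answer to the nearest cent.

$765,088.04

Penalty, months 1–4: 4 × 1.25% × $596,823.00 = $29,841.15
Penalty, months 5–10: 6 × 2.75% × $596,823.00 = $98,475.80…
Interest: $596,823.00 × ((1 + 0.0065)^10 − 1) = $596,823.00 × 0.0669346… = $39,948.0985…
Total = $596,823.00 + $128,316.9450 + $39,948.0985… = $765,088.04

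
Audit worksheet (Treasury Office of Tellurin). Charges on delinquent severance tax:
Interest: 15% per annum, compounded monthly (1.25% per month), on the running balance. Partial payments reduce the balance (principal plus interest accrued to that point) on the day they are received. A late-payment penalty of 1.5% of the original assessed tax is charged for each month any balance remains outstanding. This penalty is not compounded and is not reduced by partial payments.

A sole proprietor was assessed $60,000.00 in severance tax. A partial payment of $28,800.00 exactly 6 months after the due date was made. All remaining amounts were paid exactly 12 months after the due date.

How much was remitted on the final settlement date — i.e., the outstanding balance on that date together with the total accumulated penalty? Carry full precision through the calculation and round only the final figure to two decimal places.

$49,416.64

Balance at month 6: $60,000.0000 × (1 + 0.0125)^6 = $64,642.9908…
After $28,800.00 payment: $64,642.9908… − $28,800.00 = $35,842.9908…
Balance at month 12: $35,842.9908… × (1 + 0.0125)^6 = $38,616.6355…
Penalty: 12 × 1.5% × $60,000.00 = $10,800.00
Final settlement = outstanding balance + penalty = $38,616.6355… + $10,800.00 = $49,416.64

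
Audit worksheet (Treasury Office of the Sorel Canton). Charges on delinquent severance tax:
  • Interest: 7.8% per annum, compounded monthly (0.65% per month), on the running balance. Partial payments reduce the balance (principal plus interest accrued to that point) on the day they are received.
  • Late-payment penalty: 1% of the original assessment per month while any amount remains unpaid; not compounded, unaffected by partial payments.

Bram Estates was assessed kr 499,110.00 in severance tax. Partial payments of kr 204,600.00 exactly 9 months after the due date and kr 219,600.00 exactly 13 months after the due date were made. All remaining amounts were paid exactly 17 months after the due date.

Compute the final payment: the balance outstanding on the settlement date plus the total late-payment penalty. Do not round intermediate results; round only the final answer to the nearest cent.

Balance at month 9: kr 499,110.0000 × (1 + 0.0065)^9 = kr 529,078.7080…
After kr 204,600.00 payment: kr 529,078.7080… − kr 204,600.00 = kr 324,478.7080…
Balance at month 13: kr 324,478.7080… × (1 + 0.0065)^4 = kr 332,997.7668…
After kr 219,600.00 payment: kr 332,997.7668… − kr 219,600.00 = kr 113,397.7668…
Balance at month 17: kr 113,397.7668… × (1 + 0.0065)^4 = kr 116,374.9798…
Penalty: 17 × 1% × kr 499,110.00 = kr 84,848.70
Final settlement = outstanding balance + penalty = kr 116,374.9798… + kr 84,848.70 = kr 201,223.68

kr 201,223.68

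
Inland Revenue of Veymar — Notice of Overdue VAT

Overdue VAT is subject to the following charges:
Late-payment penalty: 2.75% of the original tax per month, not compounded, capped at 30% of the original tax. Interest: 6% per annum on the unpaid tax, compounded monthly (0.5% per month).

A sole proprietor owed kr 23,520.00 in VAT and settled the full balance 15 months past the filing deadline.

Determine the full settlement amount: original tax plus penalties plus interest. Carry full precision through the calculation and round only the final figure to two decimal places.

Penalty (uncapped): 15 × 2.75% × kr 23,520.00 = kr 9,702.00; cap = 30% × kr 23,520.00 = kr 7,056.00 → penalty = kr 7,056.00
Interest: kr 23,520.00 × ((1 + 0.005)^15 − 1) = kr 23,520.00 × 0.0776827… = kr 1,827.0980…
Total = kr 23,520.00 + kr 7,056.0000 + kr 1,827.0980… = kr 32,403.10

kr 32,403.10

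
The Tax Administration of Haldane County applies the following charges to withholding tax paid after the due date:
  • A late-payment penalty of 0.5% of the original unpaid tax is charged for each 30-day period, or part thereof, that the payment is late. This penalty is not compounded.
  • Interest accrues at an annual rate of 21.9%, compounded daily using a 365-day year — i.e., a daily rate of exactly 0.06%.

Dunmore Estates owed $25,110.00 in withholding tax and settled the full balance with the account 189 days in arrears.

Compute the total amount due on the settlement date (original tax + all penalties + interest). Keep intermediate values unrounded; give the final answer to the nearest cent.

Penalty periods: ⌈189/30⌉ = 7; penalty = 7 × 0.5% × $25,110.00 = $878.85
Interest: $25,110.00 × ((1 + 0.0006)^189 − 1) = $25,110.00 × 0.12004179… = $3,014.2492…
Total = $25,110.00 + $878.8500 + $3,014.2492… = $29,003.10

$29,003.10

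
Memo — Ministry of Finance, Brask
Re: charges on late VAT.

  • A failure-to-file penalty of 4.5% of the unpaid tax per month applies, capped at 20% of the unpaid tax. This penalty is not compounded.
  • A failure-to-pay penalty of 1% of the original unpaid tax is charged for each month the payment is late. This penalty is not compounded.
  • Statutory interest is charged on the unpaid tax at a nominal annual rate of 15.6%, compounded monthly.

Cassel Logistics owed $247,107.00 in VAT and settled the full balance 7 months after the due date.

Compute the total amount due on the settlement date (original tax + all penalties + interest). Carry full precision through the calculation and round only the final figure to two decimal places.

$337,208.86

Failure-to-file: 7 × 4.5% × $247,107.00 = $77,838.71…, capped at 20% × $247,107.00 = $49,421.40
Failure-to-pay penalty: 7 × 1% × $247,107.00 = $17,297.49
Interest (15.6%/yr ÷ 12 = 1.3%/month): $247,107.00 × ((1 + 0.013)^7 − 1) = $23,382.9700…
Total = $247,107.00 + $66,718.8900 + $23,382.9700… = $337,208.86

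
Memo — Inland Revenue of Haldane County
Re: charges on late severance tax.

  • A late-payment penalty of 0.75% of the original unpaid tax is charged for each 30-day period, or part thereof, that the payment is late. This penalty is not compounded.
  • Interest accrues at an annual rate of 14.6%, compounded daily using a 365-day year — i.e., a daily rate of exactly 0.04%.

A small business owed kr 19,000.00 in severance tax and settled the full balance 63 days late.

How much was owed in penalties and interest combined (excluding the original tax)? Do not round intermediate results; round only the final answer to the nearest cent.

kr 912.29

Penalty periods: ⌈63/30⌉ = 3; penalty = 3 × 0.75% × kr 19,000.00 = kr 427.50
Interest: kr 19,000.00 × ((1 + 0.0004)^63 − 1) = kr 19,000.00 × 0.02551504… = kr 484.7857…
Penalties + interest = kr 427.5000 + kr 484.7857… = kr 912.29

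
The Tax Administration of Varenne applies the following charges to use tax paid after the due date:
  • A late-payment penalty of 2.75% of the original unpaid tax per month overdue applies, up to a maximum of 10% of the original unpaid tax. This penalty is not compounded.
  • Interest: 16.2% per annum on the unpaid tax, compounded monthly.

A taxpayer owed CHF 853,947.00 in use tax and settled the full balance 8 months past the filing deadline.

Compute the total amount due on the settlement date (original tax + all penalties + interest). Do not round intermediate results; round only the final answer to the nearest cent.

CHF 1,036,045.33

Penalty (uncapped): 8 × 2.75% × CHF 853,947.00 = CHF 187,868.34; cap = 10% × CHF 853,947.00 = CHF 85,394.70 → penalty = CHF 85,394.70
Interest (16.2%/yr ÷ 12 = 1.35%/month): CHF 853,947.00 × ((1 + 0.0135)^8 − 1) = CHF 96,703.6323…
Total = CHF 853,947.00 + CHF 85,394.7000 + CHF 96,703.6323… = CHF 1,036,045.33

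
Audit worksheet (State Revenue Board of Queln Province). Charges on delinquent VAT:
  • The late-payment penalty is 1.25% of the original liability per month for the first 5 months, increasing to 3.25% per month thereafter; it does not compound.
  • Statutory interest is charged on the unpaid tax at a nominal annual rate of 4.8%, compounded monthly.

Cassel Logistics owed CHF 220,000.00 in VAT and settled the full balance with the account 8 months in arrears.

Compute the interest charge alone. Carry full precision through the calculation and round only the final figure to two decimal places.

Interest (4.8%/yr ÷ 12 = 0.4%/month): CHF 220,000.00 × ((1 + 0.004)^8 − 1) = CHF 7,139.3524…

CHF 7,139.35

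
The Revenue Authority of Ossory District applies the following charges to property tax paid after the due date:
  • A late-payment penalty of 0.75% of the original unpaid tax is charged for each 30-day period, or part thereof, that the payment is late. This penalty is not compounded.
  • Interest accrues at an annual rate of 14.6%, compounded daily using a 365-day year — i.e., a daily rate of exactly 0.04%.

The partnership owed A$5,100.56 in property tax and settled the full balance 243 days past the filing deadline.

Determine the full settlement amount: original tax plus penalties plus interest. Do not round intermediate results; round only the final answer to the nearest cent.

Penalty periods: ⌈243/30⌉ = 9; penalty = 9 × 0.75% × A$5,100.56 = A$344.29…
Interest: A$5,100.56 × ((1 + 0.0004)^243 − 1) = A$5,100.56 × 0.10205935… = A$520.5598…
Total = A$5,100.56 + A$344.2878 + A$520.5598… = A$5,965.41

A$5,965.41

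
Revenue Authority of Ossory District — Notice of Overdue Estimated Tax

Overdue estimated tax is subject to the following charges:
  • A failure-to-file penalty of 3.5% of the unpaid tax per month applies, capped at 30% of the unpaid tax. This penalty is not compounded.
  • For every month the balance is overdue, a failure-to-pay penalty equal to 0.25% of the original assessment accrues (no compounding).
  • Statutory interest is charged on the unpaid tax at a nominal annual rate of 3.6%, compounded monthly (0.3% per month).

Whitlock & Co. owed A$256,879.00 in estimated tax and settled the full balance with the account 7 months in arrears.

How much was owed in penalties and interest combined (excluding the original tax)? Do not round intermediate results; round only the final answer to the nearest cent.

Failure-to-file: 7 × 3.5% × A$256,879.00 = A$62,935.36… (under the 30% cap)
Failure-to-pay penalty: 7 × 0.25% × A$256,879.00 = A$4,495.38…
Interest: A$256,879.00 × ((1 + 0.003)^7 − 1) = A$256,879.00 × 0.0211899… = A$5,443.2526…
Penalties + interest = A$67,430.7375 + A$5,443.2526… = A$72,873.99

A$72,873.99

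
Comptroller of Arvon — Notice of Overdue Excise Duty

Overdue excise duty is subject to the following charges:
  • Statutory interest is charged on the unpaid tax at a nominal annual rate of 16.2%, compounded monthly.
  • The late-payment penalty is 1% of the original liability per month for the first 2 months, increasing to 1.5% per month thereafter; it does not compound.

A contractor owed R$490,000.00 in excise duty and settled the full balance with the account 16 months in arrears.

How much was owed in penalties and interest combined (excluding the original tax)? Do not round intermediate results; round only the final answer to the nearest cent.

Penalty, months 1–2: 2 × 1% × R$490,000.00 = R$9,800.00
Penalty, months 3–16: 14 × 1.5% × R$490,000.00 = R$102,900.00
Interest (16.2%/yr ÷ 12 = 1.35%/month): R$490,000.00 × ((1 + 0.0135)^16 − 1) = R$117,262.0320…
Penalties + interest = R$112,700.0000 + R$117,262.0320… = R$229,962.03

R$229,962.03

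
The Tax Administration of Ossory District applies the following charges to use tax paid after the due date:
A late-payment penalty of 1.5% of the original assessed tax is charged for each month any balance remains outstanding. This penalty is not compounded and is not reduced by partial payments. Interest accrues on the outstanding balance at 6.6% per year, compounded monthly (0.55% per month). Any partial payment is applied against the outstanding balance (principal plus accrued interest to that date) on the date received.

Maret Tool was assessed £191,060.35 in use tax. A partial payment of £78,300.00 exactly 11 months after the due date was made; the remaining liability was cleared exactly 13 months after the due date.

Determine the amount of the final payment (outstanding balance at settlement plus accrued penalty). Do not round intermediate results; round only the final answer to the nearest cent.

Balance at month 11: £191,060.3500 × (1 + 0.0055)^11 = £202,942.6809…
After £78,300.00 payment: £202,942.6809… − £78,300.00 = £124,642.6809…
Balance at month 13: £124,642.6809… × (1 + 0.0055)^2 = £126,017.5209…
Penalty: 13 × 1.5% × £191,060.35 = £37,256.77…
Final settlement = outstanding balance + penalty = £126,017.5209… + £37,256.77… = £163,274.29

£163,274.29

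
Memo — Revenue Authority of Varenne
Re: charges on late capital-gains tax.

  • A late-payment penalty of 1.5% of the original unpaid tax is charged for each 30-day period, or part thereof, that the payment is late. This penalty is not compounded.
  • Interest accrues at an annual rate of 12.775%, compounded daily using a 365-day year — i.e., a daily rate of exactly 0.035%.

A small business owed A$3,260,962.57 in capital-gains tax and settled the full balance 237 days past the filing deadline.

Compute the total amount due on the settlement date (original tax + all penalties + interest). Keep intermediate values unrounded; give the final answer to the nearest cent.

A$3,934,259.10

Penalty periods: ⌈237/30⌉ = 8; penalty = 8 × 1.5% × A$3,260,962.57 = A$391,315.51…
Interest: A$3,260,962.57 × ((1 + 0.00035)^237 − 1) = A$3,260,962.57 × 0.08647171… = A$281,981.0256…
Total = A$3,260,962.57 + A$391,315.5084 + A$281,981.0256… = A$3,934,259.10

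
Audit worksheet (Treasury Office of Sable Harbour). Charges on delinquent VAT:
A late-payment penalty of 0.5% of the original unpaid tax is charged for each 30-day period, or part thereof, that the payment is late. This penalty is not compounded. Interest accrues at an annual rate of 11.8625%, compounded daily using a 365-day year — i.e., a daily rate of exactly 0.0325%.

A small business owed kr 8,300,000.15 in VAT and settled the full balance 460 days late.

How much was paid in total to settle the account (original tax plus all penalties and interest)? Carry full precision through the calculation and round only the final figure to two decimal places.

kr 10,302,169.89

Penalty periods: ⌈460/30⌉ = 16; penalty = 16 × 0.5% × kr 8,300,000.15 = kr 664,000.01…
Interest: kr 8,300,000.15 × ((1 + 0.000325)^460 − 1) = kr 8,300,000.15 × 0.16122527… = kr 1,338,169.7325…
Total = kr 8,300,000.15 + kr 664,000.0120 + kr 1,338,169.7325… = kr 10,302,169.89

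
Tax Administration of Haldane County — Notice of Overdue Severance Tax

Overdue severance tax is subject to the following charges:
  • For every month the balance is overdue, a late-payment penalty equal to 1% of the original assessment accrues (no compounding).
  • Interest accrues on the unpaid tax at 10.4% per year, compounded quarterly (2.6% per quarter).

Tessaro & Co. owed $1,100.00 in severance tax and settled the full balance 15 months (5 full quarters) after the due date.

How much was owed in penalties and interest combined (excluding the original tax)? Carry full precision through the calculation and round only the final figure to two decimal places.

Late-payment penalty: 15 × 1% × $1,100.00 = $165.00
Interest: $1,100.00 × ((1 + 0.026)^5 − 1) = $1,100.00 × 0.1369381… = $150.6319…
Penalties + interest = $165.0000 + $150.6319… = $315.63

$315.63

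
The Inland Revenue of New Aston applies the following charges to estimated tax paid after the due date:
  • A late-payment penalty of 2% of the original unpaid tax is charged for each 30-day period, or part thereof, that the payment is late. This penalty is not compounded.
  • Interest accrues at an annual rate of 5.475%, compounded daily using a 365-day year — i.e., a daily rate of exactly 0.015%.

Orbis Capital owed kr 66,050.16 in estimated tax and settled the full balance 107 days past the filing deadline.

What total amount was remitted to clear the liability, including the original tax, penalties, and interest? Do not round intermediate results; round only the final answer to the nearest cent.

Penalty periods: ⌈107/30⌉ = 4; penalty = 4 × 2% × kr 66,050.16 = kr 5,284.01…
Interest: kr 66,050.16 × ((1 + 0.00015)^107 − 1) = kr 66,050.16 × 0.01617827… = kr 1,068.5773…
Total = kr 66,050.16 + kr 5,284.0128 + kr 1,068.5773… = kr 72,402.75

kr 72,402.75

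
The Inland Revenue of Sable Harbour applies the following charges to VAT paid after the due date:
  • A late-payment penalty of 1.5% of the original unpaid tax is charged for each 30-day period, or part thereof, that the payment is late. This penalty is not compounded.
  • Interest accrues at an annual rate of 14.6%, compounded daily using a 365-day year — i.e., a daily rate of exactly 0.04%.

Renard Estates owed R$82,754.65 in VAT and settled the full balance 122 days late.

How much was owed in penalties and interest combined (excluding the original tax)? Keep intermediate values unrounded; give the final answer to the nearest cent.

Penalty periods: ⌈122/30⌉ = 5; penalty = 5 × 1.5% × R$82,754.65 = R$6,206.60…
Interest: R$82,754.65 × ((1 + 0.0004)^122 − 1) = R$82,754.65 × 0.05000008… = R$4,137.7393…
Penalties + interest = R$6,206.5988… + R$4,137.7393… = R$10,344.34

R$10,344.34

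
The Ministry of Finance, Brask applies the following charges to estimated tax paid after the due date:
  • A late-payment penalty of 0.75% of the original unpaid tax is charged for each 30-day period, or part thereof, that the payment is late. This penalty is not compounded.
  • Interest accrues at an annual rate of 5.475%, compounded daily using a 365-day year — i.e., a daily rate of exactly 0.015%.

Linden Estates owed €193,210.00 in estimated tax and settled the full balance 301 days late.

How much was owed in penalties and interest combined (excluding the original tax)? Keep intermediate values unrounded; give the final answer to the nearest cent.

Penalty periods: ⌈301/30⌉ = 11; penalty = 11 × 0.75% × €193,210.00 = €15,939.83…
Interest: €193,210.00 × ((1 + 0.00015)^301 − 1) = €193,210.00 × 0.04618123… = €8,922.6761…
Penalties + interest = €15,939.8250 + €8,922.6761… = €24,862.50

€24,862.50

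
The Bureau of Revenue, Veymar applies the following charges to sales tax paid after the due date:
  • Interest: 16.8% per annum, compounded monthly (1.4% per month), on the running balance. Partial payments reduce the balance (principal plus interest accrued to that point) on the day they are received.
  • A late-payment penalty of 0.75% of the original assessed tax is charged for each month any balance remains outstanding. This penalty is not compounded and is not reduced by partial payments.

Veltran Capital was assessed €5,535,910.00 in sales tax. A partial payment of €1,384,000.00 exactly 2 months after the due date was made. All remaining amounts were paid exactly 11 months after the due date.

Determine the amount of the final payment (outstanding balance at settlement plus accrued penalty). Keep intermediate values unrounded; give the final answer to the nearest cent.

Balance at month 2: €5,535,910.0000 × (1 + 0.014)^2 = €5,692,000.5184…
After €1,384,000.00 payment: €5,692,000.5184… − €1,384,000.00 = €4,308,000.5184…
Balance at month 11: €4,308,000.5184… × (1 + 0.014)^9 = €4,882,219.9594…
Penalty: 11 × 0.75% × €5,535,910.00 = €456,712.58…
Final settlement = outstanding balance + penalty = €4,882,219.9594… + €456,712.58… = €5,338,932.53

€5,338,932.53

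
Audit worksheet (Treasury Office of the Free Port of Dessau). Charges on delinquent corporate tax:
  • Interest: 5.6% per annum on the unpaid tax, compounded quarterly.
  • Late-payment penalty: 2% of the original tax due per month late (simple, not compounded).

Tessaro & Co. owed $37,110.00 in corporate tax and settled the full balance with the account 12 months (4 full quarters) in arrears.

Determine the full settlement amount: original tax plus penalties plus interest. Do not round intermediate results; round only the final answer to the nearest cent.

$48,138.61

Late-payment penalty: 12 × 2% × $37,110.00 = $8,906.40
Interest (5.6%/yr ÷ 4 = 1.4%/quarter): $37,110.00 × ((1 + 0.014)^4 − 1) = $2,122.2101…
Total = $37,110.00 + $8,906.4000 + $2,122.2101… = $48,138.61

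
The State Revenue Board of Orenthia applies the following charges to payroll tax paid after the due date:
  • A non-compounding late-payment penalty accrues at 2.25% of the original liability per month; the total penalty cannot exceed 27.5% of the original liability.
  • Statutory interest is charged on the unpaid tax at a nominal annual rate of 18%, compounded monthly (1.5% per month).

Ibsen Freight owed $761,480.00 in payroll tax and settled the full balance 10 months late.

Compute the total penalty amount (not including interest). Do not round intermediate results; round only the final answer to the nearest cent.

Penalty: 10 × 2.25% × $761,480.00 = $171,333.00 (below the 27.5% cap of $209,407.00)

$171,333.00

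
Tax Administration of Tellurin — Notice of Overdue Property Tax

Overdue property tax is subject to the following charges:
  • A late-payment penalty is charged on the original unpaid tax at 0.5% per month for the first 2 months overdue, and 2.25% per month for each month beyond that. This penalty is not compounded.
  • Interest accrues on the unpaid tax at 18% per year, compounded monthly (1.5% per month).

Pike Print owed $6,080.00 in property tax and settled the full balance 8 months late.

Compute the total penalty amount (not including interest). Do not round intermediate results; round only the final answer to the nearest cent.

$881.60

Penalty, months 1–2: 2 × 0.5% × $6,080.00 = $60.80
Penalty, months 3–8: 6 × 2.25% × $6,080.00 = $820.80
Total penalty = $60.80 + $820.80 = $881.60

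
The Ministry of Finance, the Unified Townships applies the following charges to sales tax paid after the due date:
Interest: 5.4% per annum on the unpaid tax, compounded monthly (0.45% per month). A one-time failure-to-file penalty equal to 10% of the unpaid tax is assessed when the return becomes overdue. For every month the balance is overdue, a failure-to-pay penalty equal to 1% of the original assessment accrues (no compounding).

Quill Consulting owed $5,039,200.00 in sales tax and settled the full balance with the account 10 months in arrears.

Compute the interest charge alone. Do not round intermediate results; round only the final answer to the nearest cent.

Interest: $5,039,200.00 × ((1 + 0.0045)^10 − 1) = $5,039,200.00 × 0.0459223… = $231,411.5109…

$231,411.51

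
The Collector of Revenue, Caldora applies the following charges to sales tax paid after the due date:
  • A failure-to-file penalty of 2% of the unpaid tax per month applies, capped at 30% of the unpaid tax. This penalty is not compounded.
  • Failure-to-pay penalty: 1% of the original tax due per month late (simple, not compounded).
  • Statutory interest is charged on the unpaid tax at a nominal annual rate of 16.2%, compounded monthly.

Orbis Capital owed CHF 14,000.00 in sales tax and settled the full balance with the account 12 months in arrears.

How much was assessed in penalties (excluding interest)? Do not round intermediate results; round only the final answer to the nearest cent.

CHF 5,040.00

Failure-to-file: 12 × 2% × CHF 14,000.00 = CHF 3,360.00 (under the 30% cap)
Failure-to-pay penalty = 1% × CHF 14,000.00 × 12 mo = CHF 1,680.00
Total penalty = CHF 3,360.00 + CHF 1,680.00 = CHF 5,040.00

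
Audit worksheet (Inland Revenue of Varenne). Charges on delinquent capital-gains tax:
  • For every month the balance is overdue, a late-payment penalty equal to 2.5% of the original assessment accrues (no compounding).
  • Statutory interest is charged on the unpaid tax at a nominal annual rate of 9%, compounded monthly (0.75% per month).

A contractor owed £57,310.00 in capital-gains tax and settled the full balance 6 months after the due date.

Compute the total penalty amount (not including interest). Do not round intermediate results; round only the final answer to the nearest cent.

Late-payment penalty = 2.5% × £57,310.00 × 6 mo = £8,596.50

£8,596.50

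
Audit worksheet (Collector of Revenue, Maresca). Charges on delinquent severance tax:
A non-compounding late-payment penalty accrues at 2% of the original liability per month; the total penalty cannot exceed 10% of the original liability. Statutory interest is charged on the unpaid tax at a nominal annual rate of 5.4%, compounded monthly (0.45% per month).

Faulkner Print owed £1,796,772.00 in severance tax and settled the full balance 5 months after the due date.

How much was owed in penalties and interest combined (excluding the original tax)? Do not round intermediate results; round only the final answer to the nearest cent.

Penalty (uncapped): 5 × 2% × £1,796,772.00 = £179,677.20; cap = 10% × £1,796,772.00 = £179,677.20 → penalty = £179,677.20
Interest: £1,796,772.00 × ((1 + 0.0045)^5 − 1) = £1,796,772.00 × 0.0227034… = £40,792.8573…
Penalties + interest = £179,677.2000 + £40,792.8573… = £220,470.06

£220,470.06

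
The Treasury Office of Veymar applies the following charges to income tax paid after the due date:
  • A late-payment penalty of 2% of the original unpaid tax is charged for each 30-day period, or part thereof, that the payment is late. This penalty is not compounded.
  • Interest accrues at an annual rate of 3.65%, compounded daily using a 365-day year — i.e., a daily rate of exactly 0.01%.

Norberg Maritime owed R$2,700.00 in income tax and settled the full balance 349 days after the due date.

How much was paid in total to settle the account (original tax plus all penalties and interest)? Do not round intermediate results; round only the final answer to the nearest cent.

R$3,443.89

Penalty periods: ⌈349/30⌉ = 12; penalty = 12 × 2% × R$2,700.00 = R$648.00
Interest: R$2,700.00 × ((1 + 0.0001)^349 − 1) = R$2,700.00 × 0.03551435… = R$95.8887…
Total = R$2,700.00 + R$648.0000 + R$95.8887… = R$3,443.89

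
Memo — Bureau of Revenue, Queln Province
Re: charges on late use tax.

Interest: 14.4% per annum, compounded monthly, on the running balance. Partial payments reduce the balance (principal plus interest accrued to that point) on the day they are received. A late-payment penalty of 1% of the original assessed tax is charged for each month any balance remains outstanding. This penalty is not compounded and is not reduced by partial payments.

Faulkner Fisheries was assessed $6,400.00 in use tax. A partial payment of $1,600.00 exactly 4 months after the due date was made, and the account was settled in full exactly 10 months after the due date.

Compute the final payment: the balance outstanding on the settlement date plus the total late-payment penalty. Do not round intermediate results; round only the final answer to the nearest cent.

Monthly rate = 14.4% ÷ 12 = 1.2%
Balance at month 4: $6,400.0000 × (1 + 0.012)^4 = $6,712.7740…
After $1,600.00 payment: $6,712.7740… − $1,600.00 = $5,112.7740…
Balance at month 10: $5,112.7740… × (1 + 0.012)^6 = $5,492.1156…
Penalty: 10 × 1% × $6,400.00 = $640.00
Final settlement = outstanding balance + penalty = $5,492.1156… + $640.00 = $6,132.12

$6,132.12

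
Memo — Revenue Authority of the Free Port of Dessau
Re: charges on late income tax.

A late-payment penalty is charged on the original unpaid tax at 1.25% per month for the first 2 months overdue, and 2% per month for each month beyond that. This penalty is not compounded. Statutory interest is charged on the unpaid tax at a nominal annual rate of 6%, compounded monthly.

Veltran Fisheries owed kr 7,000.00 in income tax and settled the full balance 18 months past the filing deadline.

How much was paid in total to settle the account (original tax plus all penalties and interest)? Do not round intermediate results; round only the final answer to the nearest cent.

Penalty, months 1–2: 2 × 1.25% × kr 7,000.00 = kr 175.00
Penalty, months 3–18: 16 × 2% × kr 7,000.00 = kr 2,240.00
Interest (6%/yr ÷ 12 = 0.5%/month): kr 7,000.00 × ((1 + 0.005)^18 − 1) = kr 657.5026…
Total = kr 7,000.00 + kr 2,415.0000 + kr 657.5026… = kr 10,072.50

kr 10,072.50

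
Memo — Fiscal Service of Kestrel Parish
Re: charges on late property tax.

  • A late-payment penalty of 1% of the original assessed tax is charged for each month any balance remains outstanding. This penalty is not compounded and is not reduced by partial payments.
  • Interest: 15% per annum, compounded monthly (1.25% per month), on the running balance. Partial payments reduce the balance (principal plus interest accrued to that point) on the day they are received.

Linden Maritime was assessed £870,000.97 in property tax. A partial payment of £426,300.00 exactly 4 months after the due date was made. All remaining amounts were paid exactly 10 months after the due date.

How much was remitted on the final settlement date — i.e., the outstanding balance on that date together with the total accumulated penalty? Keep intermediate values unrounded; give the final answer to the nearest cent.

Balance at month 4: £870,000.9700 × (1 + 0.0125)^4 = £914,323.4625…
After £426,300.00 payment: £914,323.4625… − £426,300.00 = £488,023.4625…
Balance at month 10: £488,023.4625… × (1 + 0.0125)^6 = £525,788.2702…
Penalty: 10 × 1% × £870,000.97 = £87,000.10…
Final settlement = outstanding balance + penalty = £525,788.2702… + £87,000.10… = £612,788.37

£612,788.37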